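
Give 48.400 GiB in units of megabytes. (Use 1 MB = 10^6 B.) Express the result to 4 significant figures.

1 gibibyte = 1073.74 megabytes.
Thus 48.400 × 1073.74 ≈ 51970 MB.

51970 megabytes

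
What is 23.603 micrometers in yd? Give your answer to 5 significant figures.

2.5813 × 10^-5 yards

1 μm = 1.093613 × 10^-6 yd.
Then 23.603 × 1.093613 × 10^-6 ≈ 2.5813 × 10^-5 yd.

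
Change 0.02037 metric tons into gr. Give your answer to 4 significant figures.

314400 gr

1 metric ton = 1.54324 × 10^7 gr.
Then 0.02037 × 1.54324 × 10^7 ≈ 314400 gr.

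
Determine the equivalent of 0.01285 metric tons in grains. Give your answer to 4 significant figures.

1 t = 1.54324 × 10^7 gr.
0.01285 × 1.54324 × 10^7 ≈ 198300 gr.

198300 gr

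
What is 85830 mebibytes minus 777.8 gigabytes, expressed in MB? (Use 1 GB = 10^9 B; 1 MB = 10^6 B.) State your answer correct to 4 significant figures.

-687800 MB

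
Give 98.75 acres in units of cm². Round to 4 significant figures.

3.996 × 10^9 square centimeters

1 acre = 4.04686 × 10^7 cm².
98.75 × 4.04686 × 10^7 ≈ 3.996 × 10^9 cm².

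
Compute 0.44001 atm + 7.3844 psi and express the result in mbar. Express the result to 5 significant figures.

0.44001 atm = 445.840 mbar and 7.3844 psi = 509.136 mbar.
445.840 + 509.136 ≈ 954.98 mbar.

954.98 millibar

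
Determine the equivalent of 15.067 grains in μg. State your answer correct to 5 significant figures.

976330 micrograms

1 gr = 64798.9 micrograms.
15.067 × 64798.9 ≈ 976330 μg.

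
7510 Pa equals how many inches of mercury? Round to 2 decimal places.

1 Pa = 0.000295300 inHg.
So 7510 × 0.000295300 ≈ 2.22 inHg.

2.22 inches of mercury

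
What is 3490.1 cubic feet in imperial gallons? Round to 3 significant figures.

1 cubic foot = 6.22884 imp gal.
So 3490.1 × 6.22884 ≈ 21700 imp gal.

21700 imp gal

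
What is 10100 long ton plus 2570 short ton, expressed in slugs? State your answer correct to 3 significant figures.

10100 long ton = 703175 slug and 2570 short ton = 159756 slug.
703175 + 159756 ≈ 863000 slug.

863000 slug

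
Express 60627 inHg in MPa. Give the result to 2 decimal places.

205.31 MPa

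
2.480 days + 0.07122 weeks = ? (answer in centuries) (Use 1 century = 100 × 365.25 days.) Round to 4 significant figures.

8.155e-5 century

2.480 d = 6.78987e-5 century and 0.07122 wk = 1.36493e-5 century.
6.78987e-5 + 1.36493e-5 ≈ 8.155e-5 century.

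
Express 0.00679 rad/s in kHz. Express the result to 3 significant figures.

1.08 × 10^-6 kHz

1 radian per second = 0.000159155 kHz.
Thus 0.00679 × 0.000159155 ≈ 1.08 × 10^-6 kHz.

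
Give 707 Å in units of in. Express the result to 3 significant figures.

2.78e-6 in

1 Å = 3.93701e-9 in.
So 707 × 3.93701e-9 ≈ 2.78e-6 in.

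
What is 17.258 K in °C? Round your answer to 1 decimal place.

K = °C + 273.15.
Applying the formula gives -255.9 °C.

-255.9 °C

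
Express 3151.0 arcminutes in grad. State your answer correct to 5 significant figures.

1 arcminute = 0.0185185 grad.
Then 3151.0 × 0.0185185 ≈ 58.352 grad.

58.352 grad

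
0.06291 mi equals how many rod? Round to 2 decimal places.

20.13 rod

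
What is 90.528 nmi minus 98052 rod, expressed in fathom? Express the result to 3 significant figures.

-178000 fathom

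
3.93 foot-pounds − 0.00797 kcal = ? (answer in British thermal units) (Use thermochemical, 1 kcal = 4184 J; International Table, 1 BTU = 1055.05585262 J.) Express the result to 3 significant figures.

-0.0266 British thermal units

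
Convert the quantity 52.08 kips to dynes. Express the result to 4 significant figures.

2.317e+10 dyn

1 kip = 4.44822e+8 dyn.
Thus 52.08 × 4.44822e+8 ≈ 2.317e+10 dyn.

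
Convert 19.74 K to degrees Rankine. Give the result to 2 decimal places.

35.53 °R

°R = K × 9/5.
Applying the formula gives 35.53 °R.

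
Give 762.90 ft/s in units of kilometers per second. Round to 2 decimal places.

0.23 kilometers per second

1 ft/s = 0.000304800 kilometers per second.
Thus 762.90 × 0.000304800 ≈ 0.23 km/s.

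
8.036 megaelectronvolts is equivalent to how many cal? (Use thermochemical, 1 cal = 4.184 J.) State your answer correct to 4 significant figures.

3.077 × 10^-13 cal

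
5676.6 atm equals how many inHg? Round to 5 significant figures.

1 atmosphere = 29.9213 inches of mercury.
Then 5676.6 × 29.9213 ≈ 169850 inHg.

169850 inHg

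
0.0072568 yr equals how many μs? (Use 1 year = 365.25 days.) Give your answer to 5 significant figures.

1 yr = 3.15576 × 10^13 μs.
Then 0.0072568 × 3.15576 × 10^13 ≈ 2.2901 × 10^11 μs.

2.2901 × 10^11 microseconds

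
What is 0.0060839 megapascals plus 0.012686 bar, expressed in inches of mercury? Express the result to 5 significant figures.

0.0060839 MPa = 1.79657 inHg and 0.012686 bar = 0.374617 inHg.
1.79657 + 0.374617 ≈ 2.1712 inHg.

2.1712 inHg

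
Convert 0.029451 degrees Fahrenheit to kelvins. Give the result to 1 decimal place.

255.4 kelvins

K = (°F + 459.67) × 5/9.
Applying the formula gives 255.4 K.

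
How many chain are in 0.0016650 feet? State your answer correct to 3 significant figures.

1 foot = 0.0151515 chain.
Then 0.0016650 × 0.0151515 ≈ 2.52 × 10^-5 chain.

2.52 × 10^-5 chain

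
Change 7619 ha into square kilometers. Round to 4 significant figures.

76.19 km²

1 ha = 0.0100000 square kilometers.
7619 × 0.0100000 ≈ 76.19 km².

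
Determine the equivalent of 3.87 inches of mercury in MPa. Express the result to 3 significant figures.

0.0131 MPa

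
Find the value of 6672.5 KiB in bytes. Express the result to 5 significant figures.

6.8326 × 10^6 B

1 KiB = 1024.00 B.
Then 6672.5 × 1024.00 ≈ 6.8326 × 10^6 B.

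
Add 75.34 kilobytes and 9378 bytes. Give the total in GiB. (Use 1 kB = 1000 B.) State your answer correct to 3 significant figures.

75.34 kB = 7.01658e-5 GiB and 9378 B = 8.73394e-6 GiB.
7.01658e-5 + 8.73394e-6 ≈ 7.89e-5 GiB.

7.89e-5 gibibytes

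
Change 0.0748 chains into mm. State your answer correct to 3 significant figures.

1 chain = 20116.8 millimeters.
So 0.0748 × 20116.8 ≈ 1500 mm.

1500 mm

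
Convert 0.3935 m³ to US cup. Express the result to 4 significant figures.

1 cubic meter = 4226.75 US cups.
0.3935 × 4226.75 ≈ 1663 US cup.

1663 US cup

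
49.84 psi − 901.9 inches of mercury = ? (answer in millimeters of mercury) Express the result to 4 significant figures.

-20330 mmHg

49.84 psi = 2577.47 mmHg and 901.9 inHg = 22908.3 mmHg.
2577.47 − 22908.3 ≈ -20330 mmHg.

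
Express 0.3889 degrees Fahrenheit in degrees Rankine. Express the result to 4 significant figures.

460.1 °R

°R = °F + 459.67.
Applying the formula gives 460.1 °R.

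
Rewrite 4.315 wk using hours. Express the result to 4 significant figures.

724.9 h

1 wk = 168.000 hours.
Then 4.315 × 168.000 ≈ 724.9 h.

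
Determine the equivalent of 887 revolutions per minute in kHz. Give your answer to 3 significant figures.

0.0148 kilohertz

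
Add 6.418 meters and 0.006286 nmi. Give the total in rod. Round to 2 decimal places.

3.59 rod

6.418 m = 1.27615 rod and 0.006286 nmi = 2.31482 rod.
1.27615 + 2.31482 ≈ 3.59 rod.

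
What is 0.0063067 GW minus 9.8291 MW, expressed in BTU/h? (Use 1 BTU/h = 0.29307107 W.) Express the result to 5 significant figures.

-1.2019 × 10^7 BTU/h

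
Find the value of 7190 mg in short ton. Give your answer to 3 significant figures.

7.93e-6 short tons

1 milligram = 1.10231e-9 short tons.
Thus 7190 × 1.10231e-9 ≈ 7.93e-6 short ton.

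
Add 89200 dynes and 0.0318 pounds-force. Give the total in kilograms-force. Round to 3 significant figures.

89200 dyn = 0.0909587 kgf and 0.0318 lbf = 0.0144242 kgf.
0.0909587 + 0.0144242 ≈ 0.105 kgf.

0.105 kgf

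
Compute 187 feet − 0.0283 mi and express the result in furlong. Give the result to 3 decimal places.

187 ft = 0.283333 furlong and 0.0283 mi = 0.226400 furlong.
0.283333 − 0.226400 ≈ 0.057 furlong.

0.057 furlongs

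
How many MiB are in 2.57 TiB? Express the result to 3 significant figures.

2.69 × 10^6 MiB

1 tebibyte = 1.04858 × 10^6 mebibytes.
2.57 × 1.04858 × 10^6 ≈ 2.69 × 10^6 MiB.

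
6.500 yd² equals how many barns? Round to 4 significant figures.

1 square yard = 8.36127e+27 barn.
6.500 × 8.36127e+27 ≈ 5.435e+28 barn.

5.435e+28 barns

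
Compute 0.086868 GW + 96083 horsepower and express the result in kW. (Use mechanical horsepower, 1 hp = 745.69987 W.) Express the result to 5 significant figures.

0.086868 GW = 86868.0 kW and 96083 hp = 71649.1 kW.
86868.0 + 71649.1 ≈ 158520 kW.

158520 kW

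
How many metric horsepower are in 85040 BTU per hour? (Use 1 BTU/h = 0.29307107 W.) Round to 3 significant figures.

1 BTU per hour = 0.000398466 PS.
So 85040 × 0.000398466 ≈ 33.9 PS.

33.9 PS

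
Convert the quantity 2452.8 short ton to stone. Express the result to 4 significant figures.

350400 st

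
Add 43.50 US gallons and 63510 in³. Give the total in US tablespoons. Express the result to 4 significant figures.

81520 US tbsp

43.50 US gal = 11136.0 US tbsp and 63510 in³ = 70383.4 US tbsp.
11136.0 + 70383.4 ≈ 81520 US tbsp.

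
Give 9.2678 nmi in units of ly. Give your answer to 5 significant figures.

1.8142e-12 light-years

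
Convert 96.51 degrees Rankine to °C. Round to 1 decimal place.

-219.5 degrees Celsius

°R = (°C + 273.15) × 9/5.
Applying the formula gives -219.5 °C.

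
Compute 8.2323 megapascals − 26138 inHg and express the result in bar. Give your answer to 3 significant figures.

8.2323 MPa = 82.3230 bar and 26138 inHg = 885.134 bar.
82.3230 − 885.134 ≈ -803 bar.

-803 bar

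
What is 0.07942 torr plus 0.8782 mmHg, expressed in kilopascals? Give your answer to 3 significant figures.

0.07942 torr = 0.0105885 kPa and 0.8782 mmHg = 0.117084 kPa.
0.0105885 + 0.117084 ≈ 0.128 kPa.

0.128 kilopascals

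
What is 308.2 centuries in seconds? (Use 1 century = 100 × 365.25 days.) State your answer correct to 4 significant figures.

9.726 × 10^11 seconds

1 century = 3.15576 × 10^9 seconds.
Then 308.2 × 3.15576 × 10^9 ≈ 9.726 × 10^11 s.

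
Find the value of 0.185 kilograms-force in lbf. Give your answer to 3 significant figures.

0.408 lbf

1 kilogram-force = 2.20462 pounds-force.
So 0.185 × 2.20462 ≈ 0.408 lbf.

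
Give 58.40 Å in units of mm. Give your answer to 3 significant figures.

5.84e-6 mm

1 Å = 1.00000e-7 millimeters.
So 58.40 × 1.00000e-7 ≈ 5.84e-6 mm.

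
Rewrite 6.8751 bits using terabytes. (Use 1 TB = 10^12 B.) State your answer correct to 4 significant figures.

8.594 × 10^-13 terabytes

1 bit = 1.25000 × 10^-13 terabytes.
Then 6.8751 × 1.25000 × 10^-13 ≈ 8.594 × 10^-13 TB.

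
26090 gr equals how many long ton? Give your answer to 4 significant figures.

1 grain = 6.37755 × 10^-8 long ton.
26090 × 6.37755 × 10^-8 ≈ 0.001664 long ton.

0.001664 long tons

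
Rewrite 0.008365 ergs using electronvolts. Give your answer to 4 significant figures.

5.221e+9 electronvolts

1 erg = 6.24151e+11 eV.
So 0.008365 × 6.24151e+11 ≈ 5.221e+9 eV.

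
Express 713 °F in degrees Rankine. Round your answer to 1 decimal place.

1172.7 degrees Rankine

°R = °F + 459.67.
Applying the formula gives 1172.7 °R.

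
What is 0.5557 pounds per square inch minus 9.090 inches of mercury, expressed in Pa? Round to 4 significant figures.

0.5557 psi = 3831.42 Pa and 9.090 inHg = 30782.3 Pa.
3831.42 − 30782.3 ≈ -26950 Pa.

-26950 pascals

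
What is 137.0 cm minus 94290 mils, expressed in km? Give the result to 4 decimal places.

137.0 cm = 0.00137000 km and 94290 mil = 0.00239497 km.
0.00137000 − 0.00239497 ≈ -0.0010 km.

-0.0010 kilometers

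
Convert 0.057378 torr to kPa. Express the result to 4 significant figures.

0.007650 kPa

1 torr = 0.133322 kilopascals.
So 0.057378 × 0.133322 ≈ 0.007650 kPa.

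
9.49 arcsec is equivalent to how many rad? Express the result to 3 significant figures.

1 arcsecond = 4.84814 × 10^-6 rad.
Then 9.49 × 4.84814 × 10^-6 ≈ 4.60 × 10^-5 rad.

4.60 × 10^-5 rad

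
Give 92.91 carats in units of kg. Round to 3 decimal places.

0.019 kg

1 ct = 0.000200000 kg.
So 92.91 × 0.000200000 ≈ 0.019 kg.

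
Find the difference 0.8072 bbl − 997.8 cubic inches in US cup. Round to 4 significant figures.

473.3 US cups

0.8072 bbl = 542.438 US cup and 997.8 in³ = 69.1117 US cup.
542.438 − 69.1117 ≈ 473.3 US cup.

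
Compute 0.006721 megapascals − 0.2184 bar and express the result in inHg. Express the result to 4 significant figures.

-4.465 inHg

0.006721 MPa = 1.98471 inHg and 0.2184 bar = 6.44935 inHg.
1.98471 − 6.44935 ≈ -4.465 inHg.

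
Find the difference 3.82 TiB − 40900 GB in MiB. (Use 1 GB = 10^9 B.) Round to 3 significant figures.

-3.50 × 10^7 mebibytes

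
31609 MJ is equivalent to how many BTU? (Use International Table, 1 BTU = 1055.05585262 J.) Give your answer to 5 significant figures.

1 MJ = 947.817 BTU.
Then 31609 × 947.817 ≈ 2.9960 × 10^7 BTU.

2.9960 × 10^7 BTU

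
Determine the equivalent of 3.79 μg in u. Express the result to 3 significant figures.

2.28 × 10^18 atomic mass units

1 microgram = 6.02214 × 10^17 atomic mass units.
Thus 3.79 × 6.02214 × 10^17 ≈ 2.28 × 10^18 u.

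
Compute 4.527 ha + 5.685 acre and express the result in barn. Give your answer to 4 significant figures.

4.527 ha = 4.52700e+32 barn and 5.685 acre = 2.30064e+32 barn.
4.52700e+32 + 2.30064e+32 ≈ 6.828e+32 barn.

6.828e+32 barns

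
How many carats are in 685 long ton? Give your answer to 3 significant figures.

3.48e+9 carats

1 long ton = 5.08023e+6 ct.
Then 685 × 5.08023e+6 ≈ 3.48e+9 ct.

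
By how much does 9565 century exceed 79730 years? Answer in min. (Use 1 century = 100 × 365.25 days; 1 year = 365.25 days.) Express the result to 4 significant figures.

9565 century = 5.03081 × 10^11 min and 79730 yr = 4.19348 × 10^10 min.
5.03081 × 10^11 − 4.19348 × 10^10 ≈ 4.611 × 10^11 min.

4.611 × 10^11 minutes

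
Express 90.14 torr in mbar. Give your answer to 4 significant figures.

120.2 millibar

1 torr = 1.33322 mbar.
90.14 × 1.33322 ≈ 120.2 mbar.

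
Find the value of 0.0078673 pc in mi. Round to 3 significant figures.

1.51 × 10^11 mi

1 pc = 1.91735 × 10^13 miles.
Thus 0.0078673 × 1.91735 × 10^13 ≈ 1.51 × 10^11 mi.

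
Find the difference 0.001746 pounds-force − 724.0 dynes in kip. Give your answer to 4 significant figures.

0.001746 lbf = 1.74600e-6 kip and 724.0 dyn = 1.62762e-6 kip.
1.74600e-6 − 1.62762e-6 ≈ 1.184e-7 kip.

1.184e-7 kip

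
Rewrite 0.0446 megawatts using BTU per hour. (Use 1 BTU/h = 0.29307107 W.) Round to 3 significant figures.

1 megawatt = 3.41214e+6 BTU/h.
Thus 0.0446 × 3.41214e+6 ≈ 152000 BTU/h.

152000 BTU/h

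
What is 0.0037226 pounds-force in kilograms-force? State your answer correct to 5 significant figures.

0.0016885 kilograms-force

1 lbf = 0.453592 kilograms-force.
0.0037226 × 0.453592 ≈ 0.0016885 kgf.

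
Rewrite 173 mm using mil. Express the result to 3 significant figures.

1 mm = 39.3701 mil.
So 173 × 39.3701 ≈ 6810 mil.

6810 mil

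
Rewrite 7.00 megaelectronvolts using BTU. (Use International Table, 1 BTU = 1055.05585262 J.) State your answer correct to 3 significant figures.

1.06e-15 BTU

1 megaelectronvolt = 1.51857e-16 BTU.
So 7.00 × 1.51857e-16 ≈ 1.06e-15 BTU.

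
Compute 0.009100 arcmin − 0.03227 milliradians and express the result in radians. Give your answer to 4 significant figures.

-2.962 × 10^-5 radians

0.009100 arcmin = 2.64708 × 10^-6 rad and 0.03227 mrad = 3.22700 × 10^-5 rad.
2.64708 × 10^-6 − 3.22700 × 10^-5 ≈ -2.962 × 10^-5 rad.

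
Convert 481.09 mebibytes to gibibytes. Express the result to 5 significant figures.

1 MiB = 0.0009765625 GiB.
Then 481.09 × 0.0009765625 ≈ 0.46981 GiB.

0.46981 GiB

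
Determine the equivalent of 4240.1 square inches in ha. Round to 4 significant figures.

1 square inch = 6.45160 × 10^-8 ha.
4240.1 × 6.45160 × 10^-8 ≈ 0.0002736 ha.

0.0002736 hectares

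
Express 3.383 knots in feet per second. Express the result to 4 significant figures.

5.710 feet per second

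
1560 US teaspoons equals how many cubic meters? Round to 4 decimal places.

0.0077 m³

1 US teaspoon = 4.92892e-6 cubic meters.
Then 1560 × 4.92892e-6 ≈ 0.0077 m³.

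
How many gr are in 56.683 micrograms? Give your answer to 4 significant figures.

0.0008748 grains

1 microgram = 1.54324e-5 grains.
So 56.683 × 1.54324e-5 ≈ 0.0008748 gr.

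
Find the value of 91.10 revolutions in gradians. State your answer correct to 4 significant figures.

1 revolution = 400.000 grad.
Thus 91.10 × 400.000 ≈ 36440 grad.

36440 grad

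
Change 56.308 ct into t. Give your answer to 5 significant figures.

1.1262e-5 metric tons

1 ct = 2.00000e-7 t.
Thus 56.308 × 2.00000e-7 ≈ 1.1262e-5 t.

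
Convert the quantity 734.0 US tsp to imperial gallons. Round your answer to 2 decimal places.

1 US tsp = 0.00108421 imp gal.
Thus 734.0 × 0.00108421 ≈ 0.80 imp gal.

0.80 imperial gallons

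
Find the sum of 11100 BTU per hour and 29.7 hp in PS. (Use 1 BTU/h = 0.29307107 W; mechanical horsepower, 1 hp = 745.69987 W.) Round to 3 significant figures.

34.5 PS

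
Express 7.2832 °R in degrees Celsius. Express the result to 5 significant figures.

-269.10 degrees Celsius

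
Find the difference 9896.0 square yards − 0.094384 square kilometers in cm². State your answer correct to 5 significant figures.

-8.6110e+8 square centimeters

9896.0 yd² = 8.27432e+7 cm² and 0.094384 km² = 9.43840e+8 cm².
8.27432e+7 − 9.43840e+8 ≈ -8.6110e+8 cm².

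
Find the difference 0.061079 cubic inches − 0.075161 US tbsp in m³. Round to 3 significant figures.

-1.10 × 10^-7 cubic meters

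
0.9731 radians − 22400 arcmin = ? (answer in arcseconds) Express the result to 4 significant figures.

0.9731 rad = 200716 arcsec and 22400 arcmin = 1.34400e+6 arcsec.
200716 − 1.34400e+6 ≈ -1.143e+6 arcsec.

-1.143e+6 arcsec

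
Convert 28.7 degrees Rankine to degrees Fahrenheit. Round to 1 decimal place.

°R = °F + 459.67.
Applying the formula gives -431.0 °F.

-431.0 °F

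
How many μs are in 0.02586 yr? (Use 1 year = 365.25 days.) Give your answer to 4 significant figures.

1 year = 3.15576e+13 μs.
So 0.02586 × 3.15576e+13 ≈ 8.161e+11 μs.

8.161e+11 μs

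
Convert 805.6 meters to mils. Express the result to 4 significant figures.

3.172e+7 mils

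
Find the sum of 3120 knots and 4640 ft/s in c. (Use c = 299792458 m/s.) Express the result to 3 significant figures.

1.01e-5 times the speed of light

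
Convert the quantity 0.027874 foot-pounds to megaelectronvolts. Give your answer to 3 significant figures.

1 foot-pound = 8.46235 × 10^12 MeV.
0.027874 × 8.46235 × 10^12 ≈ 2.36 × 10^11 MeV.

2.36 × 10^11 megaelectronvolts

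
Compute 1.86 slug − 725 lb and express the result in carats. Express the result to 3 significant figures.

-1.51e+6 ct

1.86 slug = 135723 ct and 725 lb = 1.64427e+6 ct.
135723 − 1.64427e+6 ≈ -1.51e+6 ct.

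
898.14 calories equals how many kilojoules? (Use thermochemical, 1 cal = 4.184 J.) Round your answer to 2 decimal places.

3.76 kilojoules

1 cal = 0.00418400 kilojoules.
898.14 × 0.00418400 ≈ 3.76 kJ.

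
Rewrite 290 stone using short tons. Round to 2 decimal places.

2.03 short ton

1 st = 0.00700000 short ton.
So 290 × 0.00700000 ≈ 2.03 short ton.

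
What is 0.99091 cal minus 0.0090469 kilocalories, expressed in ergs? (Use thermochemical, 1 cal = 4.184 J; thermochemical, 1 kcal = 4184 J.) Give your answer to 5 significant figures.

-3.3706e+8 erg

0.99091 cal = 4.14597e+7 erg and 0.0090469 kcal = 3.78522e+8 erg.
4.14597e+7 − 3.78522e+8 ≈ -3.3706e+8 erg.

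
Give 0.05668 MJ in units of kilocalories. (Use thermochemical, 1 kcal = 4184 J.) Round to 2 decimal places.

13.55 kilocalories

1 megajoule = 239.006 kcal.
Then 0.05668 × 239.006 ≈ 13.55 kcal.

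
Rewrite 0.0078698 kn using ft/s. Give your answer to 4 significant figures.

0.01328 ft/s

1 kn = 1.68781 ft/s.
0.0078698 × 1.68781 ≈ 0.01328 ft/s.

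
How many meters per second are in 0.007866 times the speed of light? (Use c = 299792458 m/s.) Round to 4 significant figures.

2.358 × 10^6 m/s

1 speed of light = 2.99792 × 10^8 m/s.
So 0.007866 × 2.99792 × 10^8 ≈ 2.358 × 10^6 m/s.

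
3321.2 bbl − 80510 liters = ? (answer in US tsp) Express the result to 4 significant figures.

9.079 × 10^7 US tsp

3321.2 bbl = 1.07129 × 10^8 US tsp and 80510 L = 1.63342 × 10^7 US tsp.
1.07129 × 10^8 − 1.63342 × 10^7 ≈ 9.079 × 10^7 US tsp.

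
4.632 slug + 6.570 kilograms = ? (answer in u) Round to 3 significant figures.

4.632 slug = 4.07090 × 10^28 u and 6.570 kg = 3.95655 × 10^27 u.
4.07090 × 10^28 + 3.95655 × 10^27 ≈ 4.47 × 10^28 u.

4.47 × 10^28 u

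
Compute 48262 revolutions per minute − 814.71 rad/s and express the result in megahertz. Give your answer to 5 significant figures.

0.00067470 MHz

48262 rpm = 0.000804367 MHz and 814.71 rad/s = 0.000129665 MHz.
0.000804367 − 0.000129665 ≈ 0.00067470 MHz.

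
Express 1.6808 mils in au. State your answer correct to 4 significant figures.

1 mil = 1.69789e-16 astronomical units.
Then 1.6808 × 1.69789e-16 ≈ 2.854e-16 au.

2.854e-16 au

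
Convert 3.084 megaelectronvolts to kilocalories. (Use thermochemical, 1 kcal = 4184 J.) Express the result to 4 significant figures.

1.181e-16 kilocalories

1 MeV = 3.82929e-17 kilocalories.
Then 3.084 × 3.82929e-17 ≈ 1.181e-16 kcal.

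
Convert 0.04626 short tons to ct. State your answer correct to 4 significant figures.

209800 ct

1 short ton = 4.53592e+6 ct.
0.04626 × 4.53592e+6 ≈ 209800 ct.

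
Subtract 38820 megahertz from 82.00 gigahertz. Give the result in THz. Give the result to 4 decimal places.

0.0432 THz

82.00 GHz = 0.0820000 THz and 38820 MHz = 0.0388200 THz.
0.0820000 − 0.0388200 ≈ 0.0432 THz.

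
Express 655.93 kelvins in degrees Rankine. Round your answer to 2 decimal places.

1180.67 degrees Rankine

°R = K × 9/5.
Applying the formula gives 1180.67 °R.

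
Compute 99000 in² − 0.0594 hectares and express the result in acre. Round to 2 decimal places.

-0.13 acres

99000 in² = 0.0157828 acre and 0.0594 ha = 0.146781 acre.
0.0157828 − 0.146781 ≈ -0.13 acre.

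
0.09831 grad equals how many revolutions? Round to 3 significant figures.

1 gradian = 0.00250000 rev.
Then 0.09831 × 0.00250000 ≈ 0.000246 rev.

0.000246 rev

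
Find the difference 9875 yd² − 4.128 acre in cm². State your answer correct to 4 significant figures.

-8.449e+7 square centimeters

9875 yd² = 8.25676e+7 cm² and 4.128 acre = 1.67054e+8 cm².
8.25676e+7 − 1.67054e+8 ≈ -8.449e+7 cm².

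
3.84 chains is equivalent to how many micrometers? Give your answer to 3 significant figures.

7.72 × 10^7 μm

1 chain = 2.01168 × 10^7 μm.
Thus 3.84 × 2.01168 × 10^7 ≈ 7.72 × 10^7 μm.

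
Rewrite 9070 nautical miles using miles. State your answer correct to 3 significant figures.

10400 mi

1 nmi = 1.15078 miles.
9070 × 1.15078 ≈ 10400 mi.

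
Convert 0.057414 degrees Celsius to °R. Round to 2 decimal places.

°R = (°C + 273.15) × 9/5.
Applying the formula gives 491.77 °R.

491.77 °R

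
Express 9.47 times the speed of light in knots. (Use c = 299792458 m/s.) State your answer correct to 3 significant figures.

1 speed of light = 5.82750 × 10^8 kn.
So 9.47 × 5.82750 × 10^8 ≈ 5.52 × 10^9 kn.

5.52 × 10^9 knots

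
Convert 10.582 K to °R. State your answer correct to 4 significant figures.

19.05 degrees Rankine

°R = K × 9/5.
Applying the formula gives 19.05 °R.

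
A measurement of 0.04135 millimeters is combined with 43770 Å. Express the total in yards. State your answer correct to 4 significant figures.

5.001 × 10^-5 yd

0.04135 mm = 4.52209 × 10^-5 yd and 43770 Å = 4.78675 × 10^-6 yd.
4.52209 × 10^-5 + 4.78675 × 10^-6 ≈ 5.001 × 10^-5 yd.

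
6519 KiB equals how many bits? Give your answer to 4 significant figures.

5.340e+7 bits

1 kibibyte = 8192.00 bit.
So 6519 × 8192.00 ≈ 5.340e+7 bit.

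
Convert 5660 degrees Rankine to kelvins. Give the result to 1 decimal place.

°R = K × 9/5.
Applying the formula gives 3144.4 K.

3144.4 K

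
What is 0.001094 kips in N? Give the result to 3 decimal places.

4.866 N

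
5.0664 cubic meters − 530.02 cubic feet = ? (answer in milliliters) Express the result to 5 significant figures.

-9.9421e+6 mL

5.0664 m³ = 5.06640e+6 mL and 530.02 ft³ = 1.50085e+7 mL.
5.06640e+6 − 1.50085e+7 ≈ -9.9421e+6 mL.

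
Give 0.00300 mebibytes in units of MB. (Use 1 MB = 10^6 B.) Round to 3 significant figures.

0.00315 megabytes

1 mebibyte = 1.04858 megabytes.
Thus 0.00300 × 1.04858 ≈ 0.00315 MB.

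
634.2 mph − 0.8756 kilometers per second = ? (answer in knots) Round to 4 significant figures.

-1151 kn

634.2 mph = 551.105 kn and 0.8756 km/s = 1702.03 kn.
551.105 − 1702.03 ≈ -1151 kn.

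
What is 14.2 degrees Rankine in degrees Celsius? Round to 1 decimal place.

°R = (°C + 273.15) × 9/5.
Applying the formula gives -265.3 °C.

-265.3 degrees Celsius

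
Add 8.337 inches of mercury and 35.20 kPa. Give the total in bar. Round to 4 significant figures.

8.337 inHg = 0.282323 bar and 35.20 kPa = 0.352000 bar.
0.282323 + 0.352000 ≈ 0.6343 bar.

0.6343 bar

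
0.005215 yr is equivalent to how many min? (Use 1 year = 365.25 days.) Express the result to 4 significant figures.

2743 minutes

1 year = 525960 minutes.
So 0.005215 × 525960 ≈ 2743 min.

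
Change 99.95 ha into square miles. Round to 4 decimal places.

1 hectare = 0.00386102 mi².
Then 99.95 × 0.00386102 ≈ 0.3859 mi².

0.3859 mi²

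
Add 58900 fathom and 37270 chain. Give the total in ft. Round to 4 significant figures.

58900 fathom = 353400 ft and 37270 chain = 2.45982e+6 ft.
353400 + 2.45982e+6 ≈ 2.813e+6 ft.

2.813e+6 ft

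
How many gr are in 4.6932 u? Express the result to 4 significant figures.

1 u = 2.56260e-23 gr.
Then 4.6932 × 2.56260e-23 ≈ 1.203e-22 gr.

1.203e-22 grains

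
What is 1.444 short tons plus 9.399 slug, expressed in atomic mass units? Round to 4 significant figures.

1.444 short ton = 7.88885e+29 u and 9.399 slug = 8.26046e+28 u.
7.88885e+29 + 8.26046e+28 ≈ 8.715e+29 u.

8.715e+29 u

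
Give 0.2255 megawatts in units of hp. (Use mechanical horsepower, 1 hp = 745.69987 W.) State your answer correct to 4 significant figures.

302.4 horsepower

1 megawatt = 1341.02 horsepower.
So 0.2255 × 1341.02 ≈ 302.4 hp.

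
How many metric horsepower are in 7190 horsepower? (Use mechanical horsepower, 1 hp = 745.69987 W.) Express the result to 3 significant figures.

7290 metric horsepower

1 horsepower = 1.01387 PS.
7190 × 1.01387 ≈ 7290 PS.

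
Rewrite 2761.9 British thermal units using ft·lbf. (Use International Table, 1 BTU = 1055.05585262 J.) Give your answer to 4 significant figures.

1 British thermal unit = 778.169 ft·lbf.
So 2761.9 × 778.169 ≈ 2.149 × 10^6 ft·lbf.

2.149 × 10^6 ft·lbf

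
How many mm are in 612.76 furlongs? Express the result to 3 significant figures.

1.23e+8 mm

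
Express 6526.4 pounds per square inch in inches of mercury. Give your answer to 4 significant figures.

1 pound per square inch = 2.03602 inches of mercury.
So 6526.4 × 2.03602 ≈ 13290 inHg.

13290 inches of mercury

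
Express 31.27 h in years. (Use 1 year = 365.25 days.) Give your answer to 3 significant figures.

1 h = 0.000114077 yr.
Thus 31.27 × 0.000114077 ≈ 0.00357 yr.

0.00357 yr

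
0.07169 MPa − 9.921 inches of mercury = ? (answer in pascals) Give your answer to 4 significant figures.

38090 Pa

0.07169 MPa = 71690.0 Pa and 9.921 inHg = 33596.4 Pa.
71690.0 − 33596.4 ≈ 38090 Pa.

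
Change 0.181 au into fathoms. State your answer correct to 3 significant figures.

1 au = 8.18011e+10 fathoms.
0.181 × 8.18011e+10 ≈ 1.48e+10 fathom.

1.48e+10 fathom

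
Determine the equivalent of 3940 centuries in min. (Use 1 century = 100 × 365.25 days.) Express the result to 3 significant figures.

1 century = 5.25960 × 10^7 minutes.
3940 × 5.25960 × 10^7 ≈ 2.07 × 10^11 min.

2.07 × 10^11 min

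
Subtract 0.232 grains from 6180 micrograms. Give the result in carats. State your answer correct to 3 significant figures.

-0.0443 carats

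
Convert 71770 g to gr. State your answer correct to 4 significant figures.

1 gram = 15.4324 grains.
71770 × 15.4324 ≈ 1.108 × 10^6 gr.

1.108 × 10^6 gr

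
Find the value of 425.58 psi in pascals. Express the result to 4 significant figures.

2.934 × 10^6 Pa

1 pound per square inch = 6894.76 Pa.
Then 425.58 × 6894.76 ≈ 2.934 × 10^6 Pa.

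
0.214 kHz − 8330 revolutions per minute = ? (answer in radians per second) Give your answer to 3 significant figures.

0.214 kHz = 1344.60 rad/s and 8330 rpm = 872.316 rad/s.
1344.60 − 872.316 ≈ 472 rad/s.

472 radians per second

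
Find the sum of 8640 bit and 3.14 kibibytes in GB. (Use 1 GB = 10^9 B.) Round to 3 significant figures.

4.30 × 10^-6 GB

8640 bit = 1.08000 × 10^-6 GB and 3.14 KiB = 3.21536 × 10^-6 GB.
1.08000 × 10^-6 + 3.21536 × 10^-6 ≈ 4.30 × 10^-6 GB.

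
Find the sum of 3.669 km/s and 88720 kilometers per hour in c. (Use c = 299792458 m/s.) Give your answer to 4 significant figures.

9.444 × 10^-5 c

3.669 km/s = 1.22385 × 10^-5 c and 88720 km/h = 8.22050 × 10^-5 c.
1.22385 × 10^-5 + 8.22050 × 10^-5 ≈ 9.444 × 10^-5 c.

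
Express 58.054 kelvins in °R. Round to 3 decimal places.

°R = K × 9/5.
Applying the formula gives 104.497 °R.

104.497 °R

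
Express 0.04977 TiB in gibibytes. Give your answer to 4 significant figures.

50.96 gibibytes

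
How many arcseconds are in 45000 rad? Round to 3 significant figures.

9.28 × 10^9 arcsec

1 rad = 206265 arcseconds.
So 45000 × 206265 ≈ 9.28 × 10^9 arcsec.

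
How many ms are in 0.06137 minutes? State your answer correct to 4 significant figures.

3682 milliseconds

1 minute = 60000.0 ms.
Then 0.06137 × 60000.0 ≈ 3682 ms.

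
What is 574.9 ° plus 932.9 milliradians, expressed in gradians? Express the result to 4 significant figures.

574.9 ° = 638.778 grad and 932.9 mrad = 59.3903 grad.
638.778 + 59.3903 ≈ 698.2 grad.

698.2 grad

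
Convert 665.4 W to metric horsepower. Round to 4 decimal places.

0.9047 metric horsepower

1 watt = 0.00135962 metric horsepower.
Thus 665.4 × 0.00135962 ≈ 0.9047 PS.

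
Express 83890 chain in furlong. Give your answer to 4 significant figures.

1 chain = 0.100000 furlongs.
Thus 83890 × 0.100000 ≈ 8389 furlong.

8389 furlong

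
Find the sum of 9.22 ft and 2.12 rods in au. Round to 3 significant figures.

9.22 ft = 1.87854e-11 au and 2.12 rod = 7.12704e-11 au.
1.87854e-11 + 7.12704e-11 ≈ 9.01e-11 au.

9.01e-11 au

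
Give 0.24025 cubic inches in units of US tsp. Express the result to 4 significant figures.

0.7988 US tsp

1 cubic inch = 3.32468 US teaspoons.
So 0.24025 × 3.32468 ≈ 0.7988 US tsp.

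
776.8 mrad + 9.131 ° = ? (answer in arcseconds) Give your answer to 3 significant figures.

776.8 mrad = 160227 arcsec and 9.131 ° = 32871.6 arcsec.
160227 + 32871.6 ≈ 193000 arcsec.

193000 arcsec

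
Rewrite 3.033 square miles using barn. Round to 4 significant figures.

1 mi² = 2.58999 × 10^34 barn.
3.033 × 2.58999 × 10^34 ≈ 7.855 × 10^34 barn.

7.855 × 10^34 barns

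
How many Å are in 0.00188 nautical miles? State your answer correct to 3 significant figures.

3.48e+10 angstroms

1 nautical mile = 1.85200e+13 angstroms.
Then 0.00188 × 1.85200e+13 ≈ 3.48e+10 Å.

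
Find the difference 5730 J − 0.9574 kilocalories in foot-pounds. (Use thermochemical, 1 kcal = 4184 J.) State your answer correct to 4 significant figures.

1272 foot-pounds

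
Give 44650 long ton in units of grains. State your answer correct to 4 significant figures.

7.001 × 10^11 grains

1 long ton = 1.56800 × 10^7 grains.
Thus 44650 × 1.56800 × 10^7 ≈ 7.001 × 10^11 gr.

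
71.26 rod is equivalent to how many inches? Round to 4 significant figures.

14110 in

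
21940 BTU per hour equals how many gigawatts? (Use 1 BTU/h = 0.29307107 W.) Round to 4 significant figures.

1 BTU/h = 2.93071e-10 GW.
Thus 21940 × 2.93071e-10 ≈ 6.430e-6 GW.

6.430e-6 gigawatts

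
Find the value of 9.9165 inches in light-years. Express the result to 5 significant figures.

2.6624 × 10^-17 ly

1 inch = 2.68478 × 10^-18 light-years.
Then 9.9165 × 2.68478 × 10^-18 ≈ 2.6624 × 10^-17 ly.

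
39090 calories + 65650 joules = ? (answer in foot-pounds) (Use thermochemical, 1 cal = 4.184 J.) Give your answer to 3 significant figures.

169000 ft·lbf

39090 cal = 120630 ft·lbf and 65650 J = 48421.0 ft·lbf.
120630 + 48421.0 ≈ 169000 ft·lbf.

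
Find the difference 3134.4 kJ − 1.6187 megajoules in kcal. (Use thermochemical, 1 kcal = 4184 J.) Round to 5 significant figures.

362.26 kilocalories

3134.4 kJ = 749.140 kcal and 1.6187 MJ = 386.879 kcal.
749.140 − 386.879 ≈ 362.26 kcal.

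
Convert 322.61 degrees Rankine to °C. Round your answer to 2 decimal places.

-93.92 °C

°R = (°C + 273.15) × 9/5.
Applying the formula gives -93.92 °C.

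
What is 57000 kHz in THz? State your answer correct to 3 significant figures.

1 kilohertz = 1.00000e-9 terahertz.
So 57000 × 1.00000e-9 ≈ 5.70e-5 THz.

5.70e-5 terahertz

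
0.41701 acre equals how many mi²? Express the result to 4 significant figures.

0.0006516 mi²

1 acre = 0.00156250 square miles.
So 0.41701 × 0.00156250 ≈ 0.0006516 mi².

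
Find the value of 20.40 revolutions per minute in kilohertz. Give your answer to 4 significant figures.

1 revolution per minute = 1.66667 × 10^-5 kilohertz.
20.40 × 1.66667 × 10^-5 ≈ 0.0003400 kHz.

0.0003400 kHz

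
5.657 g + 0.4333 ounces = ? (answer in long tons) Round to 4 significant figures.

1.766e-5 long tons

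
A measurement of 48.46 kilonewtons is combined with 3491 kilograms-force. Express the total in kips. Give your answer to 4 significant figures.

48.46 kN = 10.8942 kip and 3491 kgf = 7.69634 kip.
10.8942 + 7.69634 ≈ 18.59 kip.

18.59 kip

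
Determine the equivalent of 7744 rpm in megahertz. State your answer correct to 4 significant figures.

0.0001291 MHz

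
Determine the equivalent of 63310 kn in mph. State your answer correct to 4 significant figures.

1 kn = 1.15078 miles per hour.
Then 63310 × 1.15078 ≈ 72860 mph.

72860 miles per hour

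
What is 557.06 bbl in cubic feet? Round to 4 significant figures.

3128 ft³

1 oil barrel = 5.61458 cubic feet.
Thus 557.06 × 5.61458 ≈ 3128 ft³.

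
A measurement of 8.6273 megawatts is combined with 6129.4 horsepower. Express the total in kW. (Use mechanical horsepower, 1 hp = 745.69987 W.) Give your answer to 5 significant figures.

8.6273 MW = 8627.30 kW and 6129.4 hp = 4570.69 kW.
8627.30 + 4570.69 ≈ 13198 kW.

13198 kilowatts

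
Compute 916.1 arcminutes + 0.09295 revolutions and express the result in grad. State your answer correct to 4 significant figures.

916.1 arcmin = 16.9648 grad and 0.09295 rev = 37.1800 grad.
16.9648 + 37.1800 ≈ 54.14 grad.

54.14 gradians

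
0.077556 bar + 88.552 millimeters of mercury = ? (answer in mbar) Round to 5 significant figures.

0.077556 bar = 77.5560 mbar and 88.552 mmHg = 118.060 mbar.
77.5560 + 118.060 ≈ 195.62 mbar.

195.62 mbar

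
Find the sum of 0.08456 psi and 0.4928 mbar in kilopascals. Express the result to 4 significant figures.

0.08456 psi = 0.583021 kPa and 0.4928 mbar = 0.0492800 kPa.
0.583021 + 0.0492800 ≈ 0.6323 kPa.

0.6323 kPa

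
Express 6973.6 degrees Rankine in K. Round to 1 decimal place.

°R = K × 9/5.
Applying the formula gives 3874.2 K.

3874.2 K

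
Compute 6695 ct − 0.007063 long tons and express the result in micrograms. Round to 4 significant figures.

-5.837e+9 μg

6695 ct = 1.33900e+9 μg and 0.007063 long ton = 7.17634e+9 μg.
1.33900e+9 − 7.17634e+9 ≈ -5.837e+9 μg.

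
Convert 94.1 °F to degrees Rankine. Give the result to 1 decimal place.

553.8 °R

°R = °F + 459.67.
Applying the formula gives 553.8 °R.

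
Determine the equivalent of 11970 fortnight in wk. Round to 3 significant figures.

1 fortnight = 2.00000 wk.
So 11970 × 2.00000 ≈ 23900 wk.

23900 weeks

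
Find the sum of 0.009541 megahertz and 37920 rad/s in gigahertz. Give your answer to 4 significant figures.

1.558 × 10^-5 GHz

0.009541 MHz = 9.54100 × 10^-6 GHz and 37920 rad/s = 6.03516 × 10^-6 GHz.
9.54100 × 10^-6 + 6.03516 × 10^-6 ≈ 1.558 × 10^-5 GHz.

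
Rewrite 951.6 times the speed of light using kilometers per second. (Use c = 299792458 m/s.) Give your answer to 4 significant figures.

2.853e+8 kilometers per second

1 speed of light = 299792 kilometers per second.
So 951.6 × 299792 ≈ 2.853e+8 km/s.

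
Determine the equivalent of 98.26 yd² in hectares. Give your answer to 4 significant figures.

0.008216 ha

1 yd² = 8.36127e-5 ha.
Thus 98.26 × 8.36127e-5 ≈ 0.008216 ha.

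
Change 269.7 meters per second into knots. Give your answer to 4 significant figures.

1 m/s = 1.94384 kn.
Thus 269.7 × 1.94384 ≈ 524.3 kn.

524.3 kn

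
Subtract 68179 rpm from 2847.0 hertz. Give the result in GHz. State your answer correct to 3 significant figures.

2847.0 Hz = 2.84700 × 10^-6 GHz and 68179 rpm = 1.13632 × 10^-6 GHz.
2.84700 × 10^-6 − 1.13632 × 10^-6 ≈ 1.71 × 10^-6 GHz.

1.71 × 10^-6 GHz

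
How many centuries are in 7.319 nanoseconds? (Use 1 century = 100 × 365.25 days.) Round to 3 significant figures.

2.32 × 10^-18 centuries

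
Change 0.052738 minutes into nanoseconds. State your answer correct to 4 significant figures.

1 min = 6.00000e+10 nanoseconds.
So 0.052738 × 6.00000e+10 ≈ 3.164e+9 ns.

3.164e+9 ns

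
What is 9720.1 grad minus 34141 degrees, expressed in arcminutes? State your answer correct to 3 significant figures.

9720.1 grad = 524885 arcmin and 34141 ° = 2.04846 × 10^6 arcmin.
524885 − 2.04846 × 10^6 ≈ -1.52 × 10^6 arcmin.

-1.52 × 10^6 arcmin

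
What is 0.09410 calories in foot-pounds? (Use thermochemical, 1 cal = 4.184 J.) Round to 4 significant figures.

0.2904 ft·lbf

1 cal = 3.08596 foot-pounds.
Then 0.09410 × 3.08596 ≈ 0.2904 ft·lbf.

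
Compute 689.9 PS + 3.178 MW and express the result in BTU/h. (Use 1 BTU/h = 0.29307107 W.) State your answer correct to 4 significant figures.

1.258e+7 BTU/h

689.9 PS = 1.73139e+6 BTU/h and 3.178 MW = 1.08438e+7 BTU/h.
1.73139e+6 + 1.08438e+7 ≈ 1.258e+7 BTU/h.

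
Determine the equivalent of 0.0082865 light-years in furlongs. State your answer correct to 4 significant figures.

3.897e+11 furlongs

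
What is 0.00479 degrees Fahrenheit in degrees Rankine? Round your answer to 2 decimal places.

459.67 °R

°R = °F + 459.67.
Applying the formula gives 459.67 °R.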